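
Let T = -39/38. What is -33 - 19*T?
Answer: -27/2 ≈ -13.500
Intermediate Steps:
T = -39/38 (T = -39*1/38 = -39/38 ≈ -1.0263)
-33 - 19*T = -33 - 19*(-39/38) = -33 + 39/2 = -27/2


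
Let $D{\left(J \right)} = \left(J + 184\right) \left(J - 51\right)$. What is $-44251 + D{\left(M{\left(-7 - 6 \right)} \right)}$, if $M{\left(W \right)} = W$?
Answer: $-55195$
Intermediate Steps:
$D{\left(J \right)} = \left(-51 + J\right) \left(184 + J\right)$ ($D{\left(J \right)} = \left(184 + J\right) \left(-51 + J\right) = \left(-51 + J\right) \left(184 + J\right)$)
$-44251 + D{\left(M{\left(-7 - 6 \right)} \right)} = -44251 + \left(-9384 + \left(-7 - 6\right)^{2} + 133 \left(-7 - 6\right)\right) = -44251 + \left(-9384 + \left(-13\right)^{2} + 133 \left(-13\right)\right) = -44251 - 10944 = -55195$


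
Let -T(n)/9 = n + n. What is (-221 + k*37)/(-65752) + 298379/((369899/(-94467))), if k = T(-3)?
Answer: -1853350242538259/24321599048 ≈ -76202.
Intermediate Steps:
T(n) = -18*n (T(n) = -9*(n + n) = -18*n)
k = 54 (k = -18*(-3) = 54)
(-221 + k*37)/(-65752) + 298379/((369899/(-94467))) = (-221 + 54*37)/(-65752) + 298379/((369899/(-94467))) = (-221 + 1998)*(-1/65752) + 298379/((369899*(-1/94467))) = 1777*(-1/65752) + 298379/(-369899/94467) = -1777/65752 + 298379*(-94467/369899) = -1777/65752 - 28186968993/369899 = -1853350242538259/24321599048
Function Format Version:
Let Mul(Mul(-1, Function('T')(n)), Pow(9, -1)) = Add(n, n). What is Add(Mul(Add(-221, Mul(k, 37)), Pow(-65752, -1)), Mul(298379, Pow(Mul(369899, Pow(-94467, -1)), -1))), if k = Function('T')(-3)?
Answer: Rational(-1853350242538259, 24321599048) ≈ -76202.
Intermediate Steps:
Function('T')(n) = Mul(-18, n) (Function('T')(n) = Mul(-9, Add(n, n)) = Mul(-9, Mul(2, n)) = Mul(-18, n))
k = 54 (k = Mul(-18, -3) = 54)
Add(Mul(Add(-221, Mul(k, 37)), Pow(-65752, -1)), Mul(298379, Pow(Mul(369899, Pow(-94467, -1)), -1))) = Add(Mul(Add(-221, Mul(54, 37)), Pow(-65752, -1)), Mul(298379, Pow(Mul(369899, Pow(-94467, -1)), -1))) = Add(Mul(Add(-221, 1998), Rational(-1, 65752)), Mul(298379, Pow(Mul(369899, Rational(-1, 94467)), -1))) = Add(Mul(1777, Rational(-1, 65752)), Mul(298379, Pow(Rational(-369899, 94467), -1))) = Add(Rational(-1777, 65752), Mul(298379, Rational(-94467, 369899))) = Add(Rational(-1777, 65752), Rational(-28186968993, 369899)) = Rational(-1853350242538259, 24321599048)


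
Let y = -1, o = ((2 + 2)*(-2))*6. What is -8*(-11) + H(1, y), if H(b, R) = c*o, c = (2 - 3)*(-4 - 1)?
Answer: -152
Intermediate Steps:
o = -48 (o = (4*(-2))*6 = -8*6 = -48)
c = 5 (c = -1*(-5) = 5)
H(b, R) = -240 (H(b, R) = 5*(-48) = -240)
-8*(-11) + H(1, y) = -8*(-11) - 240 = 88 - 240 = -152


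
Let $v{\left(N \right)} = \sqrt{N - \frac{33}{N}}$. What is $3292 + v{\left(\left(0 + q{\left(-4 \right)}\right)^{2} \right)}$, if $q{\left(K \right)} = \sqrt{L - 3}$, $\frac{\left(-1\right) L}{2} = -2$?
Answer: $3292 + 4 i \sqrt{2} \approx 3292.0 + 5.6569 i$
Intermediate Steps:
$L = 4$ ($L = \left(-2\right) \left(-2\right) = 4$)
$q{\left(K \right)} = 1$ ($q{\left(K \right)} = \sqrt{4 - 3} = \sqrt{1} = 1$)
$3292 + v{\left(\left(0 + q{\left(-4 \right)}\right)^{2} \right)} = 3292 + \sqrt{\left(0 + 1\right)^{2} - \frac{33}{\left(0 + 1\right)^{2}}} = 3292 + \sqrt{1^{2} - \frac{33}{1^{2}}} = 3292 + \sqrt{1 - \frac{33}{1}} = 3292 + \sqrt{1 - 33} = 3292 + \sqrt{-32} = 3292 + 4 i \sqrt{2}$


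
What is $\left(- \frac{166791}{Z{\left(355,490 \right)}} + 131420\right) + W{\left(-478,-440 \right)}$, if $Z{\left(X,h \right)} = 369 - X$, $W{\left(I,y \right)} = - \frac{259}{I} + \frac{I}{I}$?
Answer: $\frac{199936715}{1673} \approx 1.1951 \cdot 10^{5}$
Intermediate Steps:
$W{\left(I,y \right)} = 1 - \frac{259}{I}$ ($W{\left(I,y \right)} = - \frac{259}{I} + 1 = 1 - \frac{259}{I}$)
$\left(- \frac{166791}{Z{\left(355,490 \right)}} + 131420\right) + W{\left(-478,-440 \right)} = \left(- \frac{166791}{369 - 355} + 131420\right) + \frac{-259 - 478}{-478} = \left(- \frac{166791}{369 - 355} + 131420\right) - - \frac{737}{478} = \left(- \frac{166791}{14} + 131420\right) + \frac{737}{478} = \frac{1673089}{14} + \frac{737}{478} = \frac{199936715}{1673}$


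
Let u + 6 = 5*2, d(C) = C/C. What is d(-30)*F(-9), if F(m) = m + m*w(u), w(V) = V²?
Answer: -153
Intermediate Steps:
d(C) = 1
u = 4 (u = -6 + 5*2 = -6 + 10 = 4)
F(m) = 17*m (F(m) = m + m*4² = m + m*16 = m + 16*m = 17*m)
d(-30)*F(-9) = 1*(17*(-9)) = 1*(-153) = -153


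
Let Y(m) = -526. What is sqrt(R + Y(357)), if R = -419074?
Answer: 20*I*sqrt(1049) ≈ 647.77*I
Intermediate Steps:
sqrt(R + Y(357)) = sqrt(-419074 - 526) = sqrt(-419600) = 20*I*sqrt(1049)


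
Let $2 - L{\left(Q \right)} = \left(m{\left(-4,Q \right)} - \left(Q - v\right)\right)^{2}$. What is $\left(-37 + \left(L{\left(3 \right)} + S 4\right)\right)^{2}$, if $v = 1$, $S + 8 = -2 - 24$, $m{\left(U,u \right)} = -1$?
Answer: $32400$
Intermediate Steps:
$S = -34$ ($S = -8 - 26 = -34$)
$L{\left(Q \right)} = 2 - Q^{2}$ ($L{\left(Q \right)} = 2 - \left(-1 - \left(-1 + Q\right)\right)^{2} = 2 - \left(- Q\right)^{2} = 2 - Q^{2}$)
$\left(-37 + \left(L{\left(3 \right)} + S 4\right)\right)^{2} = \left(-37 + \left(\left(2 - 3^{2}\right) - 136\right)\right)^{2} = \left(-37 + \left(\left(2 - 9\right) - 136\right)\right)^{2} = \left(-37 - 143\right)^{2} = \left(-180\right)^{2} = 32400$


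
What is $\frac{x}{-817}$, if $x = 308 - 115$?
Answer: $- \frac{193}{817} \approx -0.23623$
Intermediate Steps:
$x = 193$ ($x = 308 - 115 = 193$)
$\frac{x}{-817} = \frac{193}{-817} = 193 \left(- \frac{1}{817}\right) = - \frac{193}{817}$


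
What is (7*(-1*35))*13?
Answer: -3185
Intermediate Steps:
(7*(-1*35))*13 = (7*(-35))*13 = -245*13 = -3185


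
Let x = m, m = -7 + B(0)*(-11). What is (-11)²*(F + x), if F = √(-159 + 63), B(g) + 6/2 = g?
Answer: 3146 + 484*I*√6 ≈ 3146.0 + 1185.6*I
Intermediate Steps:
B(g) = -3 + g
F = 4*I*√6 (F = √(-96) = 4*I*√6 ≈ 9.798*I)
m = 26 (m = -7 + (-3 + 0)*(-11) = -7 - 3*(-11) = -7 + 33 = 26)
x = 26
(-11)²*(F + x) = (-11)²*(4*I*√6 + 26) = 121*(26 + 4*I*√6) = 3146 + 484*I*√6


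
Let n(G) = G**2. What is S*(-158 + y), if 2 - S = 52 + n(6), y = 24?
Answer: 11524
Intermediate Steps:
S = -86 (S = 2 - (52 + 6**2) = 2 - (52 + 36) = 2 - 1*88 = 2 - 88 = -86)
S*(-158 + y) = -86*(-158 + 24) = -86*(-134) = 11524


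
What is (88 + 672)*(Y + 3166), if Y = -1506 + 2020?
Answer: 2796800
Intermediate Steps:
Y = 514
(88 + 672)*(Y + 3166) = (88 + 672)*(514 + 3166) = 760*3680 = 2796800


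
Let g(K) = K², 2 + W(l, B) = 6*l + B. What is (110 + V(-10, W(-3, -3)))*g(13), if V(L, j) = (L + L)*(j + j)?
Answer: 174070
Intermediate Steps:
W(l, B) = -2 + B + 6*l (W(l, B) = -2 + (6*l + B) = -2 + (B + 6*l) = -2 + B + 6*l)
V(L, j) = 4*L*j (V(L, j) = (2*L)*(2*j) = 4*L*j)
(110 + V(-10, W(-3, -3)))*g(13) = (110 + 4*(-10)*(-2 - 3 + 6*(-3)))*13² = (110 + 4*(-10)*(-2 - 3 - 18))*169 = (110 + 4*(-10)*(-23))*169 = (110 + 920)*169 = 1030*169 = 174070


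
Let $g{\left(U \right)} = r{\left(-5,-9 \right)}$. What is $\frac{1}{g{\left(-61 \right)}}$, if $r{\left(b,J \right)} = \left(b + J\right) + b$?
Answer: $- \frac{1}{19} \approx -0.052632$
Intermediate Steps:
$r{\left(b,J \right)} = J + 2 b$ ($r{\left(b,J \right)} = \left(J + b\right) + b = J + 2 b$)
$g{\left(U \right)} = -19$ ($g{\left(U \right)} = -9 + 2 \left(-5\right) = -9 - 10 = -19$)
$\frac{1}{g{\left(-61 \right)}} = \frac{1}{-19} = - \frac{1}{19}$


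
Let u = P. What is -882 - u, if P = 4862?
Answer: -5744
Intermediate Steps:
u = 4862
-882 - u = -882 - 1*4862 = -882 - 4862 = -5744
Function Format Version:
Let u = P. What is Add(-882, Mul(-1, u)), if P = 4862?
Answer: -5744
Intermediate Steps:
u = 4862
Add(-882, Mul(-1, u)) = Add(-882, Mul(-1, 4862)) = Add(-882, -4862) = -5744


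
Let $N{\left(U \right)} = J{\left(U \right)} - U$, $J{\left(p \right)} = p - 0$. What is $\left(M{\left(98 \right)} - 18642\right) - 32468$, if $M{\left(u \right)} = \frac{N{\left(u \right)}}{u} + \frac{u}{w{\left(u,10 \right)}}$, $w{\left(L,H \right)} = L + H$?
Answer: $- \frac{2759891}{54} \approx -51109.0$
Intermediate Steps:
$J{\left(p \right)} = p$ ($J{\left(p \right)} = p + 0 = p$)
$w{\left(L,H \right)} = H + L$
$N{\left(U \right)} = 0$ ($N{\left(U \right)} = U - U = 0$)
$M{\left(u \right)} = \frac{u}{10 + u}$ ($M{\left(u \right)} = \frac{0}{u} + \frac{u}{10 + u} = 0 + \frac{u}{10 + u} = \frac{u}{10 + u}$)
$\left(M{\left(98 \right)} - 18642\right) - 32468 = \left(\frac{98}{10 + 98} - 18642\right) - 32468 = \left(\frac{98}{108} - 18642\right) - 32468 = \left(98 \cdot \frac{1}{108} - 18642\right) - 32468 = \left(\frac{49}{54} - 18642\right) - 32468 = - \frac{1006619}{54} - 32468 = - \frac{2759891}{54}$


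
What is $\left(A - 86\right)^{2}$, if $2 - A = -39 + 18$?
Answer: $3969$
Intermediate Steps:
$A = 23$ ($A = 2 - \left(-39 + 18\right) = 2 - -21 = 2 + 21 = 23$)
$\left(A - 86\right)^{2} = \left(23 - 86\right)^{2} = \left(-63\right)^{2} = 3969$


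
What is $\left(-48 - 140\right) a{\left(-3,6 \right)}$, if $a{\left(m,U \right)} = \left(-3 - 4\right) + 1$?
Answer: $1128$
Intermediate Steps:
$a{\left(m,U \right)} = -6$ ($a{\left(m,U \right)} = -7 + 1 = -6$)
$\left(-48 - 140\right) a{\left(-3,6 \right)} = \left(-48 - 140\right) \left(-6\right) = \left(-188\right) \left(-6\right) = 1128$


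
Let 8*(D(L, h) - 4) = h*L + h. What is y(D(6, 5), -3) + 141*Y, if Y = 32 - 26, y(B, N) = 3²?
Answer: 855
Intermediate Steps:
D(L, h) = 4 + h/8 + L*h/8 (D(L, h) = 4 + (h*L + h)/8 = 4 + (L*h + h)/8 = 4 + (h + L*h)/8 = 4 + (h/8 + L*h/8) = 4 + h/8 + L*h/8)
y(B, N) = 9
Y = 6
y(D(6, 5), -3) + 141*Y = 9 + 141*6 = 9 + 846 = 855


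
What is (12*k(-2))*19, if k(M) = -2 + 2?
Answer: 0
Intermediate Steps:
k(M) = 0
(12*k(-2))*19 = (12*0)*19 = 0*19 = 0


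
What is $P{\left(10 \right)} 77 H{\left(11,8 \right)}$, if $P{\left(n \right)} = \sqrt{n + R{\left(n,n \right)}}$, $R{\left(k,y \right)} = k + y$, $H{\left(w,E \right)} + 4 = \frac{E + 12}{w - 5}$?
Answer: $- \frac{154 \sqrt{30}}{3} \approx -281.16$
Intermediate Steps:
$H{\left(w,E \right)} = -4 + \frac{12 + E}{-5 + w}$ ($H{\left(w,E \right)} = -4 + \frac{E + 12}{w - 5} = -4 + \frac{12 + E}{-5 + w}$)
$P{\left(n \right)} = \sqrt{3} \sqrt{n}$ ($P{\left(n \right)} = \sqrt{n + \left(n + n\right)} = \sqrt{n + 2 n} = \sqrt{3 n} = \sqrt{3} \sqrt{n}$)
$P{\left(10 \right)} 77 H{\left(11,8 \right)} = \sqrt{3} \sqrt{10} \cdot 77 \frac{32 + 8 - 44}{-5 + 11} = \sqrt{30} \cdot 77 \frac{32 + 8 - 44}{6} = 77 \sqrt{30} \cdot \frac{1}{6} \left(-4\right) = 77 \sqrt{30} \left(- \frac{2}{3}\right) = - \frac{154 \sqrt{30}}{3}$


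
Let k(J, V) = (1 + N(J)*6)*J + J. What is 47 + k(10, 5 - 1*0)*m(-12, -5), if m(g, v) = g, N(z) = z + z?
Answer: -14593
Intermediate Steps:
N(z) = 2*z
k(J, V) = J + J*(1 + 12*J) (k(J, V) = (1 + (2*J)*6)*J + J = (1 + 12*J)*J + J = J*(1 + 12*J) + J = J + J*(1 + 12*J))
47 + k(10, 5 - 1*0)*m(-12, -5) = 47 + (2*10*(1 + 6*10))*(-12) = 47 + (2*10*(1 + 60))*(-12) = 47 + (2*10*61)*(-12) = 47 + 1220*(-12) = 47 - 14640 = -14593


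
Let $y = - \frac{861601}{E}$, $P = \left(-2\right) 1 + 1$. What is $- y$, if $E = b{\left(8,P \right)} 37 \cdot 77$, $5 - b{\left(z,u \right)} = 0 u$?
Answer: $\frac{861601}{14245} \approx 60.484$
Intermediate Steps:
$P = -1$ ($P = -2 + 1 = -1$)
$b{\left(z,u \right)} = 5$ ($b{\left(z,u \right)} = 5 - 0 u = 5 - 0 = 5 + 0 = 5$)
$E = 14245$ ($E = 5 \cdot 37 \cdot 77 = 185 \cdot 77 = 14245$)
$y = - \frac{861601}{14245} \approx -60.484$
$- y = \left(-1\right) \left(- \frac{861601}{14245}\right) = \frac{861601}{14245}$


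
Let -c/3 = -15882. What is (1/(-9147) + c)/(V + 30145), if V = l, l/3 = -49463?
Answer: -435817961/1081577868 ≈ -0.40295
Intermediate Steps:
c = 47646 (c = -3*(-15882) = 47646)
l = -148389 (l = 3*(-49463) = -148389)
V = -148389
(1/(-9147) + c)/(V + 30145) = (1/(-9147) + 47646)/(-148389 + 30145) = (-1/9147 + 47646)/(-118244) = (435817961/9147)*(-1/118244) = -435817961/1081577868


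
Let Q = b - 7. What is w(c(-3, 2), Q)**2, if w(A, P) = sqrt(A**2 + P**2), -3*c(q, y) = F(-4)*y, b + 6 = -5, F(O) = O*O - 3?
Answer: 3592/9 ≈ 399.11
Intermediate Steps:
F(O) = -3 + O**2 (F(O) = O**2 - 3 = -3 + O**2)
b = -11 (b = -6 - 5 = -11)
c(q, y) = -13*y/3 (c(q, y) = -(-3 + (-4)**2)*y/3 = -(-3 + 16)*y/3 = -13*y/3)
Q = -18 (Q = -11 - 7 = -18)
w(c(-3, 2), Q)**2 = (sqrt((-13/3*2)**2 + (-18)**2))**2 = (sqrt((-26/3)**2 + 324))**2 = (sqrt(676/9 + 324))**2 = (sqrt(3592/9))**2 = (2*sqrt(898)/3)**2 = 3592/9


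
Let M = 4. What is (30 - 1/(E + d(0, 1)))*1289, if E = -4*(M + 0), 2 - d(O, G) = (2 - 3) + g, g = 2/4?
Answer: 1046668/27 ≈ 38766.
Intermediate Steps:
g = ½ (g = 2*(¼) = ½ ≈ 0.50000)
d(O, G) = 5/2 (d(O, G) = 2 - ((2 - 3) + ½) = 2 - (-1 + ½) = 2 - 1*(-½) = 2 + ½ = 5/2)
E = -16 (E = -4*(4 + 0) = -4*4 = -16)
(30 - 1/(E + d(0, 1)))*1289 = (30 - 1/(-16 + 5/2))*1289 = (30 - 1/(-27/2))*1289 = (30 - 1*(-2/27))*1289 = (30 + 2/27)*1289 = (812/27)*1289 = 1046668/27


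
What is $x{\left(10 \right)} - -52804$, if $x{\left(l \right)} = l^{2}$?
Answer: $52904$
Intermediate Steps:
$x{\left(10 \right)} - -52804 = 10^{2} - -52804 = 100 + 52804 = 52904$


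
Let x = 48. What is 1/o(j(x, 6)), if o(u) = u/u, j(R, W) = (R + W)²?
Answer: 1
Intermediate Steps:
o(u) = 1
1/o(j(x, 6)) = 1/1 = 1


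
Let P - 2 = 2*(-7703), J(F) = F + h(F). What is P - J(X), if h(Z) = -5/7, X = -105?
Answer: -107088/7 ≈ -15298.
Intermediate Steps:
h(Z) = -5/7 (h(Z) = -5*1/7 = -5/7)
J(F) = -5/7 + F (J(F) = F - 5/7 = -5/7 + F)
P = -15404 (P = 2 + 2*(-7703) = 2 - 15406 = -15404)
P - J(X) = -15404 - (-5/7 - 105) = -15404 - 1*(-740/7) = -15404 + 740/7 = -107088/7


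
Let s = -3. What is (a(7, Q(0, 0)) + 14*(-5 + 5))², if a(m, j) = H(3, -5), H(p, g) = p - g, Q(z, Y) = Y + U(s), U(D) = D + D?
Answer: 64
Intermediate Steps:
U(D) = 2*D
Q(z, Y) = -6 + Y (Q(z, Y) = Y + 2*(-3) = Y - 6 = -6 + Y)
a(m, j) = 8 (a(m, j) = 3 - 1*(-5) = 3 + 5 = 8)
(a(7, Q(0, 0)) + 14*(-5 + 5))² = (8 + 14*(-5 + 5))² = (8 + 14*0)² = (8 + 0)² = 8² = 64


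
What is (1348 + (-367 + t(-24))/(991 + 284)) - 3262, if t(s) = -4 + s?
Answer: -488149/255 ≈ -1914.3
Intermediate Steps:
(1348 + (-367 + t(-24))/(991 + 284)) - 3262 = (1348 + (-367 + (-4 - 24))/(991 + 284)) - 3262 = (1348 + (-367 - 28)/1275) - 3262 = (1348 - 395*1/1275) - 3262 = (1348 - 79/255) - 3262 = 343661/255 - 3262 = -488149/255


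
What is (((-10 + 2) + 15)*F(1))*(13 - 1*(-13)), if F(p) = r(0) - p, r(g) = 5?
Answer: 728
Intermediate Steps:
F(p) = 5 - p
(((-10 + 2) + 15)*F(1))*(13 - 1*(-13)) = (((-10 + 2) + 15)*(5 - 1*1))*(13 - 1*(-13)) = ((-8 + 15)*(5 - 1))*(13 + 13) = (7*4)*26 = 28*26 = 728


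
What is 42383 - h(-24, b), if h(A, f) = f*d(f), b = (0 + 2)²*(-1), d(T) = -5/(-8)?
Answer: 84771/2 ≈ 42386.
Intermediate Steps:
d(T) = 5/8 (d(T) = -5*(-⅛) = 5/8)
b = -4 (b = 2²*(-1) = 4*(-1) = -4)
h(A, f) = 5*f/8 (h(A, f) = f*(5/8) = 5*f/8)
42383 - h(-24, b) = 42383 - 5*(-4)/8 = 42383 - 1*(-5/2) = 42383 + 5/2 = 84771/2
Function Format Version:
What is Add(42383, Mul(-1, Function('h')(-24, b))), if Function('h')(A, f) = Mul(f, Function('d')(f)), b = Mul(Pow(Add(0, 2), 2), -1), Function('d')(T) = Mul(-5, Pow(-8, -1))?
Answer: Rational(84771, 2) ≈ 42386.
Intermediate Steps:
Function('d')(T) = Rational(5, 8) (Function('d')(T) = Mul(-5, Rational(-1, 8)) = Rational(5, 8))
b = -4 (b = Mul(Pow(2, 2), -1) = Mul(4, -1) = -4)
Function('h')(A, f) = Mul(Rational(5, 8), f) (Function('h')(A, f) = Mul(f, Rational(5, 8)) = Mul(Rational(5, 8), f))
Add(42383, Mul(-1, Function('h')(-24, b))) = Add(42383, Mul(-1, Mul(Rational(5, 8), -4))) = Add(42383, Mul(-1, Rational(-5, 2))) = Add(42383, Rational(5, 2)) = Rational(84771, 2)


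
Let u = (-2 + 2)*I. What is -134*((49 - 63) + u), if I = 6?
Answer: 1876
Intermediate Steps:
u = 0 (u = (-2 + 2)*6 = 0*6 = 0)
-134*((49 - 63) + u) = -134*((49 - 63) + 0) = -134*(-14 + 0) = -134*(-14) = 1876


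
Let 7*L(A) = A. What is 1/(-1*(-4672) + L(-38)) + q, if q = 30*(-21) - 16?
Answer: -21102229/32666 ≈ -646.00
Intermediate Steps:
L(A) = A/7
q = -646 (q = -630 - 16 = -646)
1/(-1*(-4672) + L(-38)) + q = 1/(-1*(-4672) + (⅐)*(-38)) - 646 = 1/(4672 - 38/7) - 646 = 1/(32666/7) - 646 = 7/32666 - 646 = -21102229/32666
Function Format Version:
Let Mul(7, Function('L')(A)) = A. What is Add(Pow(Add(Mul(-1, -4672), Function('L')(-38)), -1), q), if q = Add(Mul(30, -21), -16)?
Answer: Rational(-21102229, 32666) ≈ -646.00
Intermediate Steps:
Function('L')(A) = Mul(Rational(1, 7), A)
q = -646 (q = Add(-630, -16) = -646)
Add(Pow(Add(Mul(-1, -4672), Function('L')(-38)), -1), q) = Add(Pow(Add(Mul(-1, -4672), Mul(Rational(1, 7), -38)), -1), -646) = Add(Pow(Add(4672, Rational(-38, 7)), -1), -646) = Add(Pow(Rational(32666, 7), -1), -646) = Add(Rational(7, 32666), -646) = Rational(-21102229, 32666)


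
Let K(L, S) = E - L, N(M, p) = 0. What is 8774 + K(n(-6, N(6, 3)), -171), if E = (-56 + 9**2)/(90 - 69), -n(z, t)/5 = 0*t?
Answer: 184279/21 ≈ 8775.2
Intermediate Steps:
n(z, t) = 0 (n(z, t) = -0*t = -5*0 = 0)
E = 25/21 (E = (-56 + 81)/21 = 25*(1/21) = 25/21 ≈ 1.1905)
K(L, S) = 25/21 - L
8774 + K(n(-6, N(6, 3)), -171) = 8774 + (25/21 - 1*0) = 8774 + (25/21 + 0) = 8774 + 25/21 = 184279/21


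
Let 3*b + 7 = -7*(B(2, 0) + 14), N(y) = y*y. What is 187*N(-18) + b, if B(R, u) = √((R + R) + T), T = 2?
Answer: 60553 - 7*√6/3 ≈ 60547.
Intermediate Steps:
B(R, u) = √(2 + 2*R) (B(R, u) = √((R + R) + 2) = √(2*R + 2) = √(2 + 2*R))
N(y) = y²
b = -35 - 7*√6/3 (b = -7/3 + (-7*(√(2 + 2*2) + 14))/3 = -7/3 + (-7*(√(2 + 4) + 14))/3 = -7/3 + (-7*(√6 + 14))/3 = -7/3 + (-7*(14 + √6))/3 = -7/3 + (-98 - 7*√6)/3 = -7/3 + (-98/3 - 7*√6/3) = -35 - 7*√6/3 ≈ -40.715)
187*N(-18) + b = 187*(-18)² + (-35 - 7*√6/3) = 187*324 + (-35 - 7*√6/3) = 60588 + (-35 - 7*√6/3) = 60553 - 7*√6/3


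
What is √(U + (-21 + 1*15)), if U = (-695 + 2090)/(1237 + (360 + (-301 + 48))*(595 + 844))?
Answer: I*√5772973866/31042 ≈ 2.4477*I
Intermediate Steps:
U = 279/31042 (U = 1395/(1237 + (360 - 253)*1439) = 1395/(1237 + 107*1439) = 1395/(1237 + 153973) = 1395/155210 = 1395*(1/155210) = 279/31042 ≈ 0.0089878)
√(U + (-21 + 1*15)) = √(279/31042 + (-21 + 1*15)) = √(279/31042 + (-21 + 15)) = √(279/31042 - 6) = √(-185973/31042) = I*√5772973866/31042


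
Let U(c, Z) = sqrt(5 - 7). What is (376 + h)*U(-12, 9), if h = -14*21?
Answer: 82*I*sqrt(2) ≈ 115.97*I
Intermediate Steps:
h = -294
U(c, Z) = I*sqrt(2) (U(c, Z) = sqrt(-2) = I*sqrt(2))
(376 + h)*U(-12, 9) = (376 - 294)*(I*sqrt(2)) = 82*(I*sqrt(2)) = 82*I*sqrt(2)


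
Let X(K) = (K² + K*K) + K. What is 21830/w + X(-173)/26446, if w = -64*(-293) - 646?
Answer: 828986395/239415638 ≈ 3.4625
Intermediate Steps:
w = 18106 (w = 18752 - 646 = 18106)
X(K) = K + 2*K² (X(K) = (K² + K²) + K = 2*K² + K = K + 2*K²)
21830/w + X(-173)/26446 = 21830/18106 - 173*(1 + 2*(-173))/26446 = 21830*(1/18106) - 173*(1 - 346)*(1/26446) = 10915/9053 - 173*(-345)*(1/26446) = 10915/9053 + 59685*(1/26446) = 10915/9053 + 59685/26446 = 828986395/239415638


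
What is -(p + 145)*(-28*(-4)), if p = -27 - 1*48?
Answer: -7840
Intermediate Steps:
p = -75 (p = -27 - 48 = -75)
-(p + 145)*(-28*(-4)) = -(-75 + 145)*(-28*(-4)) = -70*112 = -1*7840 = -7840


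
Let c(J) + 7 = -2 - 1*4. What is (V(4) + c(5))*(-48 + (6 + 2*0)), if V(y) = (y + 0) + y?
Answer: 210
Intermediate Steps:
c(J) = -13 (c(J) = -7 + (-2 - 1*4) = -7 + (-2 - 4) = -7 - 6 = -13)
V(y) = 2*y (V(y) = y + y = 2*y)
(V(4) + c(5))*(-48 + (6 + 2*0)) = (2*4 - 13)*(-48 + (6 + 2*0)) = (8 - 13)*(-48 + (6 + 0)) = -5*(-48 + 6) = -5*(-42) = 210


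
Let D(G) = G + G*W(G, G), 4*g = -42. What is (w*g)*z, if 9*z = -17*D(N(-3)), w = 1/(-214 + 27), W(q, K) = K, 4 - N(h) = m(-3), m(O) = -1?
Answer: -35/11 ≈ -3.1818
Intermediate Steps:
g = -21/2 (g = (¼)*(-42) = -21/2 ≈ -10.500)
N(h) = 5 (N(h) = 4 - 1*(-1) = 4 + 1 = 5)
w = -1/187 (w = 1/(-187) = -1/187 ≈ -0.0053476)
D(G) = G + G² (D(G) = G + G*G = G + G²)
z = -170/3 (z = (-85*(1 + 5))/9 = (-85*6)/9 = (-17*30)/9 = (⅑)*(-510) = -170/3 ≈ -56.667)
(w*g)*z = -1/187*(-21/2)*(-170/3) = (21/374)*(-170/3) = -35/11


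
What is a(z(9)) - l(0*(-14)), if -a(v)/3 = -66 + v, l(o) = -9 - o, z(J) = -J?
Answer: 234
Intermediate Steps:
a(v) = 198 - 3*v (a(v) = -3*(-66 + v) = 198 - 3*v)
a(z(9)) - l(0*(-14)) = (198 - (-3)*9) - (-9 - 0*(-14)) = (198 - 3*(-9)) - (-9 - 1*0) = (198 + 27) - (-9 + 0) = 225 - 1*(-9) = 225 + 9 = 234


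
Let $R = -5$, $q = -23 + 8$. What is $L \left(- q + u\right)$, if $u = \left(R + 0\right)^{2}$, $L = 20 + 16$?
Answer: $1440$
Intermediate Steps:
$L = 36$
$q = -15$
$u = 25$ ($u = \left(-5 + 0\right)^{2} = \left(-5\right)^{2} = 25$)
$L \left(- q + u\right) = 36 \left(\left(-1\right) \left(-15\right) + 25\right) = 36 \left(15 + 25\right) = 36 \cdot 40 = 1440$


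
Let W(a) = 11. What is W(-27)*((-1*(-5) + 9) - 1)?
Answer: 143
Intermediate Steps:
W(-27)*((-1*(-5) + 9) - 1) = 11*((-1*(-5) + 9) - 1) = 11*((5 + 9) - 1) = 11*(14 - 1) = 11*13 = 143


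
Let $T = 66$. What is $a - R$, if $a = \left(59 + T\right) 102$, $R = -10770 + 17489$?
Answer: $6031$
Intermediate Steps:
$R = 6719$
$a = 12750$ ($a = \left(59 + 66\right) 102 = 125 \cdot 102 = 12750$)
$a - R = 12750 - 6719 = 6031$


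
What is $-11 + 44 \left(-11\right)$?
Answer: $-495$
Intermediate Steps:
$-11 + 44 \left(-11\right) = -11 - 484 = -495$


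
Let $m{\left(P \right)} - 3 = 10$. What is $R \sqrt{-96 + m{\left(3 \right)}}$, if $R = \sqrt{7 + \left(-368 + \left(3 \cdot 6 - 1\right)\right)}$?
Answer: $- 2 \sqrt{7138} \approx -168.97$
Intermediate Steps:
$m{\left(P \right)} = 13$ ($m{\left(P \right)} = 3 + 10 = 13$)
$R = 2 i \sqrt{86}$ ($R = \sqrt{7 + \left(-368 + \left(18 - 1\right)\right)} = \sqrt{7 + \left(-368 + 17\right)} = \sqrt{7 - 351} = \sqrt{-344} = 2 i \sqrt{86} \approx 18.547 i$)
$R \sqrt{-96 + m{\left(3 \right)}} = 2 i \sqrt{86} \sqrt{-96 + 13} = 2 i \sqrt{86} \sqrt{-83} = 2 i \sqrt{86} i \sqrt{83} = - 2 \sqrt{7138}$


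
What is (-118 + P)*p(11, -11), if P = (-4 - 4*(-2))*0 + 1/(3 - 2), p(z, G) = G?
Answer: 1287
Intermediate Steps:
P = 1 (P = (-4 + 8)*0 + 1/1 = 4*0 + 1 = 0 + 1 = 1)
(-118 + P)*p(11, -11) = (-118 + 1)*(-11) = -117*(-11) = 1287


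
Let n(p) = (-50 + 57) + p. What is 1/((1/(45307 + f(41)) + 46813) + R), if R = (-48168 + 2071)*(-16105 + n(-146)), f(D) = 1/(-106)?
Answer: 4802541/3596365927708327 ≈ 1.3354e-9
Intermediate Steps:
n(p) = 7 + p
f(D) = -1/106
R = 748799668 (R = (-48168 + 2071)*(-16105 + (7 - 146)) = -46097*(-16105 - 139) = -46097*(-16244) = 748799668)
1/((1/(45307 + f(41)) + 46813) + R) = 1/((1/(45307 - 1/106) + 46813) + 748799668) = 1/((1/(4802541/106) + 46813) + 748799668) = 1/((106/4802541 + 46813) + 748799668) = 1/(224821351939/4802541 + 748799668) = 1/(3596365927708327/4802541) = 4802541/3596365927708327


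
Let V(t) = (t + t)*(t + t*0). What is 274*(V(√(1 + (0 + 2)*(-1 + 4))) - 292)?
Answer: -76172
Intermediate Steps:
V(t) = 2*t² (V(t) = (2*t)*(t + 0) = (2*t)*t = 2*t²)
274*(V(√(1 + (0 + 2)*(-1 + 4))) - 292) = 274*(2*(√(1 + (0 + 2)*(-1 + 4)))² - 292) = 274*(2*(√(1 + 2*3))² - 292) = 274*(2*(√(1 + 6))² - 292) = 274*(2*(√7)² - 292) = 274*(2*7 - 292) = 274*(14 - 292) = 274*(-278) = -76172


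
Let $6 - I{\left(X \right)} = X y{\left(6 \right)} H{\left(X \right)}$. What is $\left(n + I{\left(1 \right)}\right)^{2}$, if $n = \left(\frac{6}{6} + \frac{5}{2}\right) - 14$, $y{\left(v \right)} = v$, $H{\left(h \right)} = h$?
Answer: $\frac{441}{4} \approx 110.25$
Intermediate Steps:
$n = - \frac{21}{2}$ ($n = \left(6 \cdot \frac{1}{6} + 5 \cdot \frac{1}{2}\right) - 14 = \left(1 + \frac{5}{2}\right) - 14 = \frac{7}{2} - 14 = - \frac{21}{2} \approx -10.5$)
$I{\left(X \right)} = 6 - 6 X^{2}$ ($I{\left(X \right)} = 6 - X 6 X = 6 - 6 X X = 6 - 6 X^{2}$)
$\left(n + I{\left(1 \right)}\right)^{2} = \left(- \frac{21}{2} + \left(6 - 6 \cdot 1^{2}\right)\right)^{2} = \left(- \frac{21}{2} + \left(6 - 6\right)\right)^{2} = \left(- \frac{21}{2} + 0\right)^{2} = \left(- \frac{21}{2}\right)^{2} = \frac{441}{4}$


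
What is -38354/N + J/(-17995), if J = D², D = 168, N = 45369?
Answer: -1970674886/816415155 ≈ -2.4138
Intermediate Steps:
J = 28224 (J = 168² = 28224)
-38354/N + J/(-17995) = -38354/45369 + 28224/(-17995) = -38354*1/45369 + 28224*(-1/17995) = -38354/45369 - 28224/17995 = -1970674886/816415155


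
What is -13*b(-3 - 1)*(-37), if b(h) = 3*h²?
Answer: 23088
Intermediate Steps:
-13*b(-3 - 1)*(-37) = -39*(-3 - 1)²*(-37) = -39*(-4)²*(-37) = -39*16*(-37) = -13*48*(-37) = -624*(-37) = 23088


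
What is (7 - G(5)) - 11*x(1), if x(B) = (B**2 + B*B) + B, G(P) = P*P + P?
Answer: -56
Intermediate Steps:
G(P) = P + P**2 (G(P) = P**2 + P = P + P**2)
x(B) = B + 2*B**2 (x(B) = (B**2 + B**2) + B = 2*B**2 + B = B + 2*B**2)
(7 - G(5)) - 11*x(1) = (7 - 5*(1 + 5)) - 11*(1 + 2*1) = (7 - 5*6) - 11*(1 + 2) = (7 - 1*30) - 11*3 = (7 - 30) - 11*3 = -23 - 33 = -56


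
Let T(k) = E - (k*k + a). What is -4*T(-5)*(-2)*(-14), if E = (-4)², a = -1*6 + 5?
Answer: 896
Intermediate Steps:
a = -1 (a = -6 + 5 = -1)
E = 16
T(k) = 17 - k² (T(k) = 16 - (k*k - 1) = 16 - (k² - 1) = 16 - (-1 + k²) = 16 + (1 - k²) = 17 - k²)
-4*T(-5)*(-2)*(-14) = -4*(17 - 1*(-5)²)*(-2)*(-14) = -4*(17 - 1*25)*(-2)*(-14) = -4*(17 - 25)*(-2)*(-14) = -(-32)*(-2)*(-14) = -4*16*(-14) = -64*(-14) = 896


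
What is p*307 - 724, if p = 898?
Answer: 274962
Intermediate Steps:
p*307 - 724 = 898*307 - 724 = 275686 - 724 = 274962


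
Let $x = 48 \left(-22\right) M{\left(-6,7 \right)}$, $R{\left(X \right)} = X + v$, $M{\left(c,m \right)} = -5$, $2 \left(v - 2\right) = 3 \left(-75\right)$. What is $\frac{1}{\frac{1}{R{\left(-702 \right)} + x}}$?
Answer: $\frac{8935}{2} \approx 4467.5$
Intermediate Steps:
$v = - \frac{221}{2}$ ($v = 2 + \frac{3 \left(-75\right)}{2} = 2 + \frac{1}{2} \left(-225\right) = 2 - \frac{225}{2} = - \frac{221}{2} \approx -110.5$)
$R{\left(X \right)} = - \frac{221}{2} + X$ ($R{\left(X \right)} = X - \frac{221}{2} = - \frac{221}{2} + X$)
$x = 5280$ ($x = 48 \left(-22\right) \left(-5\right) = \left(-1056\right) \left(-5\right) = 5280$)
$\frac{1}{\frac{1}{R{\left(-702 \right)} + x}} = \frac{1}{\frac{1}{\left(- \frac{221}{2} - 702\right) + 5280}} = \frac{1}{\frac{1}{- \frac{1625}{2} + 5280}} = \frac{1}{\frac{1}{\frac{8935}{2}}} = \frac{1}{\frac{2}{8935}} = \frac{8935}{2}$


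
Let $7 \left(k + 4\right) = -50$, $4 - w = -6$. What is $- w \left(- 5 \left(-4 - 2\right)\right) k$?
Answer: $\frac{23400}{7} \approx 3342.9$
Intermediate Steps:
$w = 10$ ($w = 4 - -6 = 4 + 6 = 10$)
$k = - \frac{78}{7}$ ($k = -4 + \frac{1}{7} \left(-50\right) = -4 - \frac{50}{7} = - \frac{78}{7} \approx -11.143$)
$- w \left(- 5 \left(-4 - 2\right)\right) k = - \frac{10 \left(- 5 \left(-4 - 2\right)\right) \left(-78\right)}{7} = - \frac{10 \left(\left(-5\right) \left(-6\right)\right) \left(-78\right)}{7} = - \frac{10 \cdot 30 \left(-78\right)}{7} = - \frac{300 \left(-78\right)}{7} = \left(-1\right) \left(- \frac{23400}{7}\right) = \frac{23400}{7}$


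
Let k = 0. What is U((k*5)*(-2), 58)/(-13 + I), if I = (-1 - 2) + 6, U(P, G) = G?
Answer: -29/5 ≈ -5.8000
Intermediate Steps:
I = 3 (I = -3 + 6 = 3)
U((k*5)*(-2), 58)/(-13 + I) = 58/(-13 + 3) = 58/(-10) = -⅒*58 = -29/5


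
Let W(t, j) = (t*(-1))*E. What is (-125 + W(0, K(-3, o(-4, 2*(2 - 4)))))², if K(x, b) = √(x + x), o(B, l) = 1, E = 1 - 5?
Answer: 15625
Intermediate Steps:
E = -4
K(x, b) = √2*√x (K(x, b) = √(2*x) = √2*√x)
W(t, j) = 4*t (W(t, j) = (t*(-1))*(-4) = -t*(-4) = 4*t)
(-125 + W(0, K(-3, o(-4, 2*(2 - 4)))))² = (-125 + 4*0)² = (-125 + 0)² = (-125)² = 15625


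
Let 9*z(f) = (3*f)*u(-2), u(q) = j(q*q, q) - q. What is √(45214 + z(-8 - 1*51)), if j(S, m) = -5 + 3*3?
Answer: 2*√11274 ≈ 212.36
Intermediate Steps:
j(S, m) = 4 (j(S, m) = -5 + 9 = 4)
u(q) = 4 - q
z(f) = 2*f (z(f) = ((3*f)*(4 - 1*(-2)))/9 = ((3*f)*(4 + 2))/9 = ((3*f)*6)/9 = (18*f)/9 = 2*f)
√(45214 + z(-8 - 1*51)) = √(45214 + 2*(-8 - 1*51)) = √(45214 + 2*(-8 - 51)) = √(45214 + 2*(-59)) = √(45214 - 118) = √45096 = 2*√11274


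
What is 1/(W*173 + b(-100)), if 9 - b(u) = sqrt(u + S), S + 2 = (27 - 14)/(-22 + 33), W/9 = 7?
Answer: 119988/1308830213 + I*sqrt(12199)/1308830213 ≈ 9.1676e-5 + 8.4388e-8*I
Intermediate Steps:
W = 63 (W = 9*7 = 63)
S = -9/11 (S = -2 + (27 - 14)/(-22 + 33) = -2 + 13/11 = -9/11 ≈ -0.81818)
b(u) = 9 - sqrt(-9/11 + u) (b(u) = 9 - sqrt(u - 9/11) = 9 - sqrt(-9/11 + u))
1/(W*173 + b(-100)) = 1/(63*173 + (9 - sqrt(-99 + 121*(-100))/11)) = 1/(10899 + (9 - sqrt(-99 - 12100)/11)) = 1/(10899 + (9 - I*sqrt(12199)/11)) = 1/(10908 - I*sqrt(12199)/11)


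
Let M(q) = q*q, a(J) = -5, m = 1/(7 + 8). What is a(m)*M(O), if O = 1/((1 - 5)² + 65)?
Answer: -5/6561 ≈ -0.00076208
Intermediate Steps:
m = 1/15 ≈ 0.066667
O = 1/81 (O = 1/((-4)² + 65) = 1/(16 + 65) = 1/81 ≈ 0.012346)
M(q) = q²
a(m)*M(O) = -5*(1/81)² = -5*1/6561 = -5/6561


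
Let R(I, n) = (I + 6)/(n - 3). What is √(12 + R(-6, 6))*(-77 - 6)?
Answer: -166*√3 ≈ -287.52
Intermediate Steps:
R(I, n) = (6 + I)/(-3 + n)
√(12 + R(-6, 6))*(-77 - 6) = √(12 + (6 - 6)/(-3 + 6))*(-77 - 6) = √(12 + 0/3)*(-83) = √(12 + (⅓)*0)*(-83) = √(12 + 0)*(-83) = √12*(-83) = (2*√3)*(-83) = -166*√3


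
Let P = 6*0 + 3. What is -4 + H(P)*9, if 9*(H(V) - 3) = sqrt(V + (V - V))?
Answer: 23 + sqrt(3) ≈ 24.732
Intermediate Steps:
P = 3 (P = 0 + 3 = 3)
H(V) = 3 + sqrt(V)/9 (H(V) = 3 + sqrt(V + (V - V))/9 = 3 + sqrt(V + 0)/9 = 3 + sqrt(V)/9)
-4 + H(P)*9 = -4 + (3 + sqrt(3)/9)*9 = -4 + (27 + sqrt(3)) = 23 + sqrt(3)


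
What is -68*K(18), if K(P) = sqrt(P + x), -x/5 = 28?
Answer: -68*I*sqrt(122) ≈ -751.08*I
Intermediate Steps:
x = -140 (x = -5*28 = -140)
K(P) = sqrt(-140 + P) (K(P) = sqrt(P - 140) = sqrt(-140 + P))
-68*K(18) = -68*sqrt(-140 + 18) = -68*I*sqrt(122)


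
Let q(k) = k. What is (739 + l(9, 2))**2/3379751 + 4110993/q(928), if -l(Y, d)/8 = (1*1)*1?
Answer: 13894628589751/3136408928 ≈ 4430.1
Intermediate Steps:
l(Y, d) = -8 (l(Y, d) = -8*1*1 = -8)
(739 + l(9, 2))**2/3379751 + 4110993/q(928) = (739 - 8)**2/3379751 + 4110993/928 = 731**2*(1/3379751) + 4110993*(1/928) = 534361*(1/3379751) + 4110993/928 = 534361/3379751 + 4110993/928 = 13894628589751/3136408928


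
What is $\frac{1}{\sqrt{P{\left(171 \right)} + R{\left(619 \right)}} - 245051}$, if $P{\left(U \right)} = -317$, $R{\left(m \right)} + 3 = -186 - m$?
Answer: $- \frac{245051}{60049993726} - \frac{15 i \sqrt{5}}{60049993726} \approx -4.0808 \cdot 10^{-6} - 5.5855 \cdot 10^{-10} i$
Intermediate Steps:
$R{\left(m \right)} = -189 - m$ ($R{\left(m \right)} = -3 - \left(186 + m\right) = -189 - m$)
$\frac{1}{\sqrt{P{\left(171 \right)} + R{\left(619 \right)}} - 245051} = \frac{1}{\sqrt{-317 - 808} - 245051} = \frac{1}{\sqrt{-1125} - 245051} = \frac{1}{15 i \sqrt{5} - 245051} = \frac{1}{-245051 + 15 i \sqrt{5}}$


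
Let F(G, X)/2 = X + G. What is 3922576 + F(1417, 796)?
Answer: 3927002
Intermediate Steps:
F(G, X) = 2*G + 2*X (F(G, X) = 2*(X + G) = 2*(G + X) = 2*G + 2*X)
3922576 + F(1417, 796) = 3922576 + (2*1417 + 2*796) = 3922576 + (2834 + 1592) = 3922576 + 4426 = 3927002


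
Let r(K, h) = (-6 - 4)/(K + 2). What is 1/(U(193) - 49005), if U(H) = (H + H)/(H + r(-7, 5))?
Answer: -195/9555589 ≈ -2.0407e-5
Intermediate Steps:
r(K, h) = -10/(2 + K)
U(H) = 2*H/(2 + H) (U(H) = (H + H)/(H - 10/(2 - 7)) = (2*H)/(H - 10/(-5)) = (2*H)/(H - 10*(-1/5)) = (2*H)/(H + 2) = (2*H)/(2 + H) = 2*H/(2 + H))
1/(U(193) - 49005) = 1/(2*193/(2 + 193) - 49005) = 1/(2*193/195 - 49005) = 1/(2*193*(1/195) - 49005) = 1/(386/195 - 49005) = 1/(-9555589/195) = -195/9555589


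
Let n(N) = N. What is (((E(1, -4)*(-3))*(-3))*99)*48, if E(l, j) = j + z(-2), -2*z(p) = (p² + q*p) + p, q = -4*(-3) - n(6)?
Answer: 42768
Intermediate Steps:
q = 6 (q = -4*(-3) - 1*6 = 12 - 6 = 6)
z(p) = -7*p/2 - p²/2 (z(p) = -((p² + 6*p) + p)/2 = -(p² + 7*p)/2 = -7*p/2 - p²/2)
E(l, j) = 5 + j (E(l, j) = j - ½*(-2)*(7 - 2) = j - ½*(-2)*5 = j + 5 = 5 + j)
(((E(1, -4)*(-3))*(-3))*99)*48 = ((((5 - 4)*(-3))*(-3))*99)*48 = (((1*(-3))*(-3))*99)*48 = (-3*(-3)*99)*48 = (9*99)*48 = 891*48 = 42768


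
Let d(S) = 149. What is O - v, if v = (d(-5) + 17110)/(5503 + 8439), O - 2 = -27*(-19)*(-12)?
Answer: -85816327/13942 ≈ -6155.2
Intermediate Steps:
O = -6154 (O = 2 - 27*(-19)*(-12) = 2 + 513*(-12) = 2 - 6156 = -6154)
v = 17259/13942 (v = (149 + 17110)/(5503 + 8439) = 17259/13942 ≈ 1.2379)
O - v = -6154 - 1*17259/13942 = -6154 - 17259/13942 = -85816327/13942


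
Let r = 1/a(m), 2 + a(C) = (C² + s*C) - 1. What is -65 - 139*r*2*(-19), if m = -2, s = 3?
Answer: -5607/5 ≈ -1121.4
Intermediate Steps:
a(C) = -3 + C² + 3*C (a(C) = -2 + ((C² + 3*C) - 1) = -2 + (-1 + C² + 3*C) = -3 + C² + 3*C)
r = -⅕ (r = 1/(-3 + (-2)² + 3*(-2)) = 1/(-3 + 4 - 6) = 1/(-5) = -⅕ ≈ -0.20000)
-65 - 139*r*2*(-19) = -65 - (-139)*2*(-19)/5 = -65 - (-139)*(-38)/5 = -65 - 139*38/5 = -65 - 5282/5 = -5607/5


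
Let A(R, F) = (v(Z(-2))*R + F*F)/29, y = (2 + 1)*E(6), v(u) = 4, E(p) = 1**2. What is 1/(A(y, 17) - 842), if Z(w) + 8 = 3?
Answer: -29/24117 ≈ -0.0012025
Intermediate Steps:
E(p) = 1
Z(w) = -5 (Z(w) = -8 + 3 = -5)
y = 3 (y = (2 + 1)*1 = 3*1 = 3)
A(R, F) = F**2/29 + 4*R/29 (A(R, F) = (4*R + F*F)/29 = (4*R + F**2)*(1/29) = (F**2 + 4*R)*(1/29) = F**2/29 + 4*R/29)
1/(A(y, 17) - 842) = 1/(((1/29)*17**2 + (4/29)*3) - 842) = 1/(((1/29)*289 + 12/29) - 842) = 1/((289/29 + 12/29) - 842) = 1/(301/29 - 842) = 1/(-24117/29) = -29/24117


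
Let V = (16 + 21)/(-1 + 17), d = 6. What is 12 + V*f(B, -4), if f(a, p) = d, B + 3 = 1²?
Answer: 207/8 ≈ 25.875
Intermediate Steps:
B = -2 (B = -3 + 1² = -3 + 1 = -2)
f(a, p) = 6
V = 37/16 ≈ 2.3125
12 + V*f(B, -4) = 12 + (37/16)*6 = 12 + 111/8 = 207/8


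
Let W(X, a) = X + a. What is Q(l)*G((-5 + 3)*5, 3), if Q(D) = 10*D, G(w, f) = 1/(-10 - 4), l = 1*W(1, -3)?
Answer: 10/7 ≈ 1.4286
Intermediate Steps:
l = -2 (l = 1*(1 - 3) = 1*(-2) = -2)
G(w, f) = -1/14 (G(w, f) = 1/(-14) = -1/14)
Q(l)*G((-5 + 3)*5, 3) = (10*(-2))*(-1/14) = -20*(-1/14) = 10/7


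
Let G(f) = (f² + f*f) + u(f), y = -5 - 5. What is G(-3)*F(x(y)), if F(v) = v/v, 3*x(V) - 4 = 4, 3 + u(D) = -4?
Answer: 11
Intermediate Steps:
y = -10
u(D) = -7 (u(D) = -3 - 4 = -7)
x(V) = 8/3 (x(V) = 4/3 + (⅓)*4 = 4/3 + 4/3 = 8/3)
F(v) = 1
G(f) = -7 + 2*f² (G(f) = (f² + f*f) - 7 = (f² + f²) - 7 = 2*f² - 7 = -7 + 2*f²)
G(-3)*F(x(y)) = (-7 + 2*(-3)²)*1 = (-7 + 2*9)*1 = (-7 + 18)*1 = 11*1 = 11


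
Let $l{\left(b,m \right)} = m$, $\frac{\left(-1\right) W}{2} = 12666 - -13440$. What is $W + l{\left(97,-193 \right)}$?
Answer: $-52405$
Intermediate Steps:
$W = -52212$ ($W = - 2 \left(12666 - -13440\right) = - 2 \left(12666 + 13440\right) = \left(-2\right) 26106 = -52212$)
$W + l{\left(97,-193 \right)} = -52212 - 193 = -52405$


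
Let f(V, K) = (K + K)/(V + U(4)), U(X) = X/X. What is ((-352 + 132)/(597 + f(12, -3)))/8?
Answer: -13/282 ≈ -0.046099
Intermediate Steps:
U(X) = 1
f(V, K) = 2*K/(1 + V) (f(V, K) = (K + K)/(V + 1) = (2*K)/(1 + V) = 2*K/(1 + V))
((-352 + 132)/(597 + f(12, -3)))/8 = ((-352 + 132)/(597 + 2*(-3)/(1 + 12)))/8 = -220/(597 + 2*(-3)/13)*(1/8) = -220/(597 + 2*(-3)*(1/13))*(1/8) = -220/(597 - 6/13)*(1/8) = -220/7755/13*(1/8) = -220*13/7755*(1/8) = -52/141*1/8 = -13/282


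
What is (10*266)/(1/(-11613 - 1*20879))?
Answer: -86428720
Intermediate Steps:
(10*266)/(1/(-11613 - 1*20879)) = 2660/(1/(-11613 - 20879)) = 2660/(1/(-32492)) = 2660/(-1/32492) = 2660*(-32492) = -86428720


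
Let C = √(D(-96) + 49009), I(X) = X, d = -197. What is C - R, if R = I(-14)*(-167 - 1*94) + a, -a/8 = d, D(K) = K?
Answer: -5230 + √48913 ≈ -5008.8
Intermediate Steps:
C = √48913 (C = √(-96 + 49009) = √48913 ≈ 221.16)
a = 1576 (a = -8*(-197) = 1576)
R = 5230 (R = -14*(-167 - 1*94) + 1576 = -14*(-167 - 94) + 1576 = -14*(-261) + 1576 = 3654 + 1576 = 5230)
C - R = √48913 - 1*5230 = √48913 - 5230 = -5230 + √48913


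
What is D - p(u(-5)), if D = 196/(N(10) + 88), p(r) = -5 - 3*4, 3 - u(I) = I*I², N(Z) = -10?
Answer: 761/39 ≈ 19.513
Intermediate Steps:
u(I) = 3 - I³ (u(I) = 3 - I*I² = 3 - I³)
p(r) = -17 (p(r) = -5 - 12 = -17)
D = 98/39 (D = 196/(-10 + 88) = 196/78 = 196*(1/78) = 98/39 ≈ 2.5128)
D - p(u(-5)) = 98/39 - 1*(-17) = 98/39 + 17 = 761/39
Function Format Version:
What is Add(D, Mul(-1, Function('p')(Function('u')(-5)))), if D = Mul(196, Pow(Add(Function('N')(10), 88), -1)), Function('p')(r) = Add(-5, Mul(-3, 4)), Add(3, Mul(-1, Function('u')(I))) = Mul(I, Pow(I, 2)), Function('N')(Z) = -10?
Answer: Rational(761, 39) ≈ 19.513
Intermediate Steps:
Function('u')(I) = Add(3, Mul(-1, Pow(I, 3))) (Function('u')(I) = Add(3, Mul(-1, Mul(I, Pow(I, 2)))) = Add(3, Mul(-1, Pow(I, 3))))
Function('p')(r) = -17 (Function('p')(r) = Add(-5, -12) = -17)
D = Rational(98, 39) (D = Mul(196, Pow(Add(-10, 88), -1)) = Mul(196, Pow(78, -1)) = Mul(196, Rational(1, 78)) = Rational(98, 39) ≈ 2.5128)
Add(D, Mul(-1, Function('p')(Function('u')(-5)))) = Add(Rational(98, 39), Mul(-1, -17)) = Add(Rational(98, 39), 17) = Rational(761, 39)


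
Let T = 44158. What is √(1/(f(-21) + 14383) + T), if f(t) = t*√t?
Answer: √((635124515 - 927318*I*√21)/(14383 - 21*I*√21)) ≈ 210.14 + 0.e-9*I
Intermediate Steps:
f(t) = t^(3/2)
√(1/(f(-21) + 14383) + T) = √(1/((-21)^(3/2) + 14383) + 44158) = √(1/(-21*I*√21 + 14383) + 44158) = √(1/(14383 - 21*I*√21) + 44158) = √(44158 + 1/(14383 - 21*I*√21))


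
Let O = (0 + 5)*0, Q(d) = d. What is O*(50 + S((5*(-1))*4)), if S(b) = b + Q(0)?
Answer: 0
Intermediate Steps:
S(b) = b (S(b) = b + 0 = b)
O = 0 (O = 5*0 = 0)
O*(50 + S((5*(-1))*4)) = 0*(50 + (5*(-1))*4) = 0*(50 - 5*4) = 0*(50 - 20) = 0*30 = 0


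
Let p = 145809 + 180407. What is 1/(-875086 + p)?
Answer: -1/548870 ≈ -1.8219e-6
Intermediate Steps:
p = 326216
1/(-875086 + p) = 1/(-875086 + 326216) = 1/(-548870) = -1/548870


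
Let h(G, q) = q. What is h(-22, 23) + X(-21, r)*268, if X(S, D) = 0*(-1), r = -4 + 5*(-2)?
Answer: 23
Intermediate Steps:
r = -14 (r = -4 - 10 = -14)
X(S, D) = 0
h(-22, 23) + X(-21, r)*268 = 23 + 0*268 = 23 + 0 = 23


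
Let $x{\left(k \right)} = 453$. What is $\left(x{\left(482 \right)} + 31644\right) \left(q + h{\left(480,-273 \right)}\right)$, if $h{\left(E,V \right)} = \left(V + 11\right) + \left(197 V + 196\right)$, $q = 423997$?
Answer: $11880704550$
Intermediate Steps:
$h{\left(E,V \right)} = 207 + 198 V$ ($h{\left(E,V \right)} = \left(11 + V\right) + \left(196 + 197 V\right) = 207 + 198 V$)
$\left(x{\left(482 \right)} + 31644\right) \left(q + h{\left(480,-273 \right)}\right) = \left(453 + 31644\right) \left(423997 + \left(207 + 198 \left(-273\right)\right)\right) = 32097 \left(423997 + \left(207 - 54054\right)\right) = 32097 \left(423997 - 53847\right) = 32097 \cdot 370150 = 11880704550$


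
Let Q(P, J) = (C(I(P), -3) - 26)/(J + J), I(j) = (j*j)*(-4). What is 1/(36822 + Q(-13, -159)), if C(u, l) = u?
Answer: 53/1951683 ≈ 2.7156e-5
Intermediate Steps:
I(j) = -4*j² (I(j) = j²*(-4) = -4*j²)
Q(P, J) = (-26 - 4*P²)/(2*J) (Q(P, J) = (-4*P² - 26)/(J + J) = (-26 - 4*P²)/((2*J)) = (-26 - 4*P²)*(1/(2*J)) = (-26 - 4*P²)/(2*J))
1/(36822 + Q(-13, -159)) = 1/(36822 + (-13 - 2*(-13)²)/(-159)) = 1/(36822 - (-13 - 2*169)/159) = 1/(36822 - (-13 - 338)/159) = 1/(36822 - 1/159*(-351)) = 1/(36822 + 117/53) = 1/(1951683/53) = 53/1951683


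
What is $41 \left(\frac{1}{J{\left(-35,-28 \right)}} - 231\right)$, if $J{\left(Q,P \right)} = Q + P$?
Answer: $- \frac{596714}{63} \approx -9471.7$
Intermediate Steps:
$J{\left(Q,P \right)} = P + Q$
$41 \left(\frac{1}{J{\left(-35,-28 \right)}} - 231\right) = 41 \left(\frac{1}{-28 - 35} - 231\right) = 41 \left(\frac{1}{-63} - 231\right) = 41 \left(- \frac{1}{63} - 231\right) = 41 \left(- \frac{14554}{63}\right) = - \frac{596714}{63}$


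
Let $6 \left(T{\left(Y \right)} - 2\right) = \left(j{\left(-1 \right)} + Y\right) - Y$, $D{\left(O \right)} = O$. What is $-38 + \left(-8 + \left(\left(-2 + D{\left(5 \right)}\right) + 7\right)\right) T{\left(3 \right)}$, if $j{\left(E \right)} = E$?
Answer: $- \frac{103}{3} \approx -34.333$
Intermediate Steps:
$T{\left(Y \right)} = \frac{11}{6}$ ($T{\left(Y \right)} = 2 + \frac{\left(-1 + Y\right) - Y}{6} = 2 + \frac{1}{6} \left(-1\right) = 2 - \frac{1}{6} = \frac{11}{6}$)
$-38 + \left(-8 + \left(\left(-2 + D{\left(5 \right)}\right) + 7\right)\right) T{\left(3 \right)} = -38 + \left(-8 + \left(\left(-2 + 5\right) + 7\right)\right) \frac{11}{6} = -38 + \left(-8 + \left(3 + 7\right)\right) \frac{11}{6} = -38 + \left(-8 + 10\right) \frac{11}{6} = -38 + 2 \cdot \frac{11}{6} = -38 + \frac{11}{3} = - \frac{103}{3}$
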